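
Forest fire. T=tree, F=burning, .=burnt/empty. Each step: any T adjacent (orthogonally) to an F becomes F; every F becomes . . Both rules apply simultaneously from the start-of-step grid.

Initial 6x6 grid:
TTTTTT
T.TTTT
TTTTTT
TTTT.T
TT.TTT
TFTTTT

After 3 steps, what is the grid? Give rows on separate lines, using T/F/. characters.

Step 1: 3 trees catch fire, 1 burn out
  TTTTTT
  T.TTTT
  TTTTTT
  TTTT.T
  TF.TTT
  F.FTTT
Step 2: 3 trees catch fire, 3 burn out
  TTTTTT
  T.TTTT
  TTTTTT
  TFTT.T
  F..TTT
  ...FTT
Step 3: 5 trees catch fire, 3 burn out
  TTTTTT
  T.TTTT
  TFTTTT
  F.FT.T
  ...FTT
  ....FT

TTTTTT
T.TTTT
TFTTTT
F.FT.T
...FTT
....FT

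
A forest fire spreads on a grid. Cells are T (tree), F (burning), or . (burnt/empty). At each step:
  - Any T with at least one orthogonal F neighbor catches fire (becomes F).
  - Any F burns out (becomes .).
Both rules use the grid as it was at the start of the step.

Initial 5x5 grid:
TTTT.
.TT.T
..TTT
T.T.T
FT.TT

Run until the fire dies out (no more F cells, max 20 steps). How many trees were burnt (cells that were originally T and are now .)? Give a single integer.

Step 1: +2 fires, +1 burnt (F count now 2)
Step 2: +0 fires, +2 burnt (F count now 0)
Fire out after step 2
Initially T: 16, now '.': 11
Total burnt (originally-T cells now '.'): 2

Answer: 2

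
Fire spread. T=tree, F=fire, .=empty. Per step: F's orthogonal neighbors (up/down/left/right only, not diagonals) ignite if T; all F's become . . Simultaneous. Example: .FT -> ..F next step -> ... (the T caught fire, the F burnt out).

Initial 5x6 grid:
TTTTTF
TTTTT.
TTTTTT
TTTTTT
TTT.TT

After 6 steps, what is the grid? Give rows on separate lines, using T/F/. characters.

Step 1: 1 trees catch fire, 1 burn out
  TTTTF.
  TTTTT.
  TTTTTT
  TTTTTT
  TTT.TT
Step 2: 2 trees catch fire, 1 burn out
  TTTF..
  TTTTF.
  TTTTTT
  TTTTTT
  TTT.TT
Step 3: 3 trees catch fire, 2 burn out
  TTF...
  TTTF..
  TTTTFT
  TTTTTT
  TTT.TT
Step 4: 5 trees catch fire, 3 burn out
  TF....
  TTF...
  TTTF.F
  TTTTFT
  TTT.TT
Step 5: 6 trees catch fire, 5 burn out
  F.....
  TF....
  TTF...
  TTTF.F
  TTT.FT
Step 6: 4 trees catch fire, 6 burn out
  ......
  F.....
  TF....
  TTF...
  TTT..F

......
F.....
TF....
TTF...
TTT..F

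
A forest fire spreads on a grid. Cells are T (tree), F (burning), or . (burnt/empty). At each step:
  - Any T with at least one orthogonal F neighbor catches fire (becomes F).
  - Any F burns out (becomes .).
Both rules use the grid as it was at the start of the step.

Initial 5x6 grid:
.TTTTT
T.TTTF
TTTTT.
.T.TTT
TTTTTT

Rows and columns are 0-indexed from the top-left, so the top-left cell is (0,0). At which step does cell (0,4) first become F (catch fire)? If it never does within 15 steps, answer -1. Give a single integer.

Step 1: cell (0,4)='T' (+2 fires, +1 burnt)
Step 2: cell (0,4)='F' (+3 fires, +2 burnt)
  -> target ignites at step 2
Step 3: cell (0,4)='.' (+4 fires, +3 burnt)
Step 4: cell (0,4)='.' (+5 fires, +4 burnt)
Step 5: cell (0,4)='.' (+4 fires, +5 burnt)
Step 6: cell (0,4)='.' (+3 fires, +4 burnt)
Step 7: cell (0,4)='.' (+2 fires, +3 burnt)
Step 8: cell (0,4)='.' (+1 fires, +2 burnt)
Step 9: cell (0,4)='.' (+0 fires, +1 burnt)
  fire out at step 9

2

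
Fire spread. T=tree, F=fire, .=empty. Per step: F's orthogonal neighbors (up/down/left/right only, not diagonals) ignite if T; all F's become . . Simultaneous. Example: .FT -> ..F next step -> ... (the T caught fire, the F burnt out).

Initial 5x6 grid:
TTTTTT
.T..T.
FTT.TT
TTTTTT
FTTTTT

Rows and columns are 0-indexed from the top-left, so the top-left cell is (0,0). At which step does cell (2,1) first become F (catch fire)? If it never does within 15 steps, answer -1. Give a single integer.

Step 1: cell (2,1)='F' (+3 fires, +2 burnt)
  -> target ignites at step 1
Step 2: cell (2,1)='.' (+4 fires, +3 burnt)
Step 3: cell (2,1)='.' (+3 fires, +4 burnt)
Step 4: cell (2,1)='.' (+4 fires, +3 burnt)
Step 5: cell (2,1)='.' (+3 fires, +4 burnt)
Step 6: cell (2,1)='.' (+3 fires, +3 burnt)
Step 7: cell (2,1)='.' (+3 fires, +3 burnt)
Step 8: cell (2,1)='.' (+0 fires, +3 burnt)
  fire out at step 8

1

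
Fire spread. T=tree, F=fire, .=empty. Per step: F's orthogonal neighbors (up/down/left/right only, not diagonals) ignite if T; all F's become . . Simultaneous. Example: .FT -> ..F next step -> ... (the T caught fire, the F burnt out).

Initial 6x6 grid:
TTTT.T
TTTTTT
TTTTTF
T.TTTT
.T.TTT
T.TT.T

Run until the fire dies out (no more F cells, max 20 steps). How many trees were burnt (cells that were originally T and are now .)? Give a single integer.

Step 1: +3 fires, +1 burnt (F count now 3)
Step 2: +5 fires, +3 burnt (F count now 5)
Step 3: +5 fires, +5 burnt (F count now 5)
Step 4: +5 fires, +5 burnt (F count now 5)
Step 5: +4 fires, +5 burnt (F count now 4)
Step 6: +4 fires, +4 burnt (F count now 4)
Step 7: +1 fires, +4 burnt (F count now 1)
Step 8: +0 fires, +1 burnt (F count now 0)
Fire out after step 8
Initially T: 29, now '.': 34
Total burnt (originally-T cells now '.'): 27

Answer: 27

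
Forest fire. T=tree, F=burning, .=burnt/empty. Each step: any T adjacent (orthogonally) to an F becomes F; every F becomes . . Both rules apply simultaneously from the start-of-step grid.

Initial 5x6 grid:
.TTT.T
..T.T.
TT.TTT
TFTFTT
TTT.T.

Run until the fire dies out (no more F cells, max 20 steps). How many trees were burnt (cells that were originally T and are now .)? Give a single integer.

Step 1: +6 fires, +2 burnt (F count now 6)
Step 2: +6 fires, +6 burnt (F count now 6)
Step 3: +2 fires, +6 burnt (F count now 2)
Step 4: +0 fires, +2 burnt (F count now 0)
Fire out after step 4
Initially T: 19, now '.': 25
Total burnt (originally-T cells now '.'): 14

Answer: 14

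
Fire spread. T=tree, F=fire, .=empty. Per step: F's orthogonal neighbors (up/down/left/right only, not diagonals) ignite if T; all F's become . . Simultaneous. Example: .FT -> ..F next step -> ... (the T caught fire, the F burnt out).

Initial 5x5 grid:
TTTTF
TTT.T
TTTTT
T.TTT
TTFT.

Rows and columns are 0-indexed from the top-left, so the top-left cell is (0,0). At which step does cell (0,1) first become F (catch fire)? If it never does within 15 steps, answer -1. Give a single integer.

Step 1: cell (0,1)='T' (+5 fires, +2 burnt)
Step 2: cell (0,1)='T' (+5 fires, +5 burnt)
Step 3: cell (0,1)='F' (+6 fires, +5 burnt)
  -> target ignites at step 3
Step 4: cell (0,1)='.' (+3 fires, +6 burnt)
Step 5: cell (0,1)='.' (+1 fires, +3 burnt)
Step 6: cell (0,1)='.' (+0 fires, +1 burnt)
  fire out at step 6

3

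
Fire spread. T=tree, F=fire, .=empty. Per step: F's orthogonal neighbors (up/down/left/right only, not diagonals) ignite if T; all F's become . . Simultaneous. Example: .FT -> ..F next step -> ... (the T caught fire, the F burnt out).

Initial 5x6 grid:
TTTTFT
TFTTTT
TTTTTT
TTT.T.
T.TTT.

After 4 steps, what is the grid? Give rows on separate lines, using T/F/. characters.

Step 1: 7 trees catch fire, 2 burn out
  TFTF.F
  F.FTFT
  TFTTTT
  TTT.T.
  T.TTT.
Step 2: 8 trees catch fire, 7 burn out
  F.F...
  ...F.F
  F.FTFT
  TFT.T.
  T.TTT.
Step 3: 5 trees catch fire, 8 burn out
  ......
  ......
  ...F.F
  F.F.F.
  T.TTT.
Step 4: 3 trees catch fire, 5 burn out
  ......
  ......
  ......
  ......
  F.FTF.

......
......
......
......
F.FTF.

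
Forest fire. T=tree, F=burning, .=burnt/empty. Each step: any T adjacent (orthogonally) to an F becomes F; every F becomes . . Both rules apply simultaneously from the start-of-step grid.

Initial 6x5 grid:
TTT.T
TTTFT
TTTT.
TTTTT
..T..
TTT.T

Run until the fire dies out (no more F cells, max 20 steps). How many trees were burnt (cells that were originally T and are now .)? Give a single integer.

Step 1: +3 fires, +1 burnt (F count now 3)
Step 2: +5 fires, +3 burnt (F count now 5)
Step 3: +5 fires, +5 burnt (F count now 5)
Step 4: +4 fires, +5 burnt (F count now 4)
Step 5: +2 fires, +4 burnt (F count now 2)
Step 6: +1 fires, +2 burnt (F count now 1)
Step 7: +1 fires, +1 burnt (F count now 1)
Step 8: +0 fires, +1 burnt (F count now 0)
Fire out after step 8
Initially T: 22, now '.': 29
Total burnt (originally-T cells now '.'): 21

Answer: 21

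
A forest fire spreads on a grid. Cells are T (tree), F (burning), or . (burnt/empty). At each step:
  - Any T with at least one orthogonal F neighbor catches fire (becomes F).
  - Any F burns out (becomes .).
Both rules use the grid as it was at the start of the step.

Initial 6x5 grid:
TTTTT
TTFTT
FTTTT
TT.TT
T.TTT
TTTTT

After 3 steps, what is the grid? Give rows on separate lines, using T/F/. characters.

Step 1: 7 trees catch fire, 2 burn out
  TTFTT
  FF.FT
  .FFTT
  FT.TT
  T.TTT
  TTTTT
Step 2: 7 trees catch fire, 7 burn out
  FF.FT
  ....F
  ...FT
  .F.TT
  F.TTT
  TTTTT
Step 3: 4 trees catch fire, 7 burn out
  ....F
  .....
  ....F
  ...FT
  ..TTT
  FTTTT

....F
.....
....F
...FT
..TTT
FTTTT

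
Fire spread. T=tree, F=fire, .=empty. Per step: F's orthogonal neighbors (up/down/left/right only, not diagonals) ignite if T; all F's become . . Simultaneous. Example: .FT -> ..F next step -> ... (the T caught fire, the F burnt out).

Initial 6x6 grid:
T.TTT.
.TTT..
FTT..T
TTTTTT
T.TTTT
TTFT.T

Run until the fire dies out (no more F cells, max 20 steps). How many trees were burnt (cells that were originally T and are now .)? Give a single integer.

Answer: 24

Derivation:
Step 1: +5 fires, +2 burnt (F count now 5)
Step 2: +7 fires, +5 burnt (F count now 7)
Step 3: +3 fires, +7 burnt (F count now 3)
Step 4: +4 fires, +3 burnt (F count now 4)
Step 5: +3 fires, +4 burnt (F count now 3)
Step 6: +2 fires, +3 burnt (F count now 2)
Step 7: +0 fires, +2 burnt (F count now 0)
Fire out after step 7
Initially T: 25, now '.': 35
Total burnt (originally-T cells now '.'): 24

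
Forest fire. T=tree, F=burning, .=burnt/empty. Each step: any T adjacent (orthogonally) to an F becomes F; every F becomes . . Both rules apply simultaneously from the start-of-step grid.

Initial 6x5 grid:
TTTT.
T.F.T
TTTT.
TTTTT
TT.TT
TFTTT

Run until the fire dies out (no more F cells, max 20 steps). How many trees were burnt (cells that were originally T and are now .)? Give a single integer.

Step 1: +5 fires, +2 burnt (F count now 5)
Step 2: +8 fires, +5 burnt (F count now 8)
Step 3: +6 fires, +8 burnt (F count now 6)
Step 4: +3 fires, +6 burnt (F count now 3)
Step 5: +0 fires, +3 burnt (F count now 0)
Fire out after step 5
Initially T: 23, now '.': 29
Total burnt (originally-T cells now '.'): 22

Answer: 22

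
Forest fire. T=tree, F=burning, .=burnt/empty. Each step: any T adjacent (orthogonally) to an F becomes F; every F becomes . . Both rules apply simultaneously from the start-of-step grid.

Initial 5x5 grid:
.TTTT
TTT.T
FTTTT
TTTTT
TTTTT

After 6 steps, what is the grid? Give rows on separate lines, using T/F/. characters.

Step 1: 3 trees catch fire, 1 burn out
  .TTTT
  FTT.T
  .FTTT
  FTTTT
  TTTTT
Step 2: 4 trees catch fire, 3 burn out
  .TTTT
  .FT.T
  ..FTT
  .FTTT
  FTTTT
Step 3: 5 trees catch fire, 4 burn out
  .FTTT
  ..F.T
  ...FT
  ..FTT
  .FTTT
Step 4: 4 trees catch fire, 5 burn out
  ..FTT
  ....T
  ....F
  ...FT
  ..FTT
Step 5: 4 trees catch fire, 4 burn out
  ...FT
  ....F
  .....
  ....F
  ...FT
Step 6: 2 trees catch fire, 4 burn out
  ....F
  .....
  .....
  .....
  ....F

....F
.....
.....
.....
....F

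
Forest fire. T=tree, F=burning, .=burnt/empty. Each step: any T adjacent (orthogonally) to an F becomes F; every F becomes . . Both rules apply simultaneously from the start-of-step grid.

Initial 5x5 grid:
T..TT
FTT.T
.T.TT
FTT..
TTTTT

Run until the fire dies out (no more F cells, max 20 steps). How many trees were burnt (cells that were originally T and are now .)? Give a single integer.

Step 1: +4 fires, +2 burnt (F count now 4)
Step 2: +4 fires, +4 burnt (F count now 4)
Step 3: +1 fires, +4 burnt (F count now 1)
Step 4: +1 fires, +1 burnt (F count now 1)
Step 5: +1 fires, +1 burnt (F count now 1)
Step 6: +0 fires, +1 burnt (F count now 0)
Fire out after step 6
Initially T: 16, now '.': 20
Total burnt (originally-T cells now '.'): 11

Answer: 11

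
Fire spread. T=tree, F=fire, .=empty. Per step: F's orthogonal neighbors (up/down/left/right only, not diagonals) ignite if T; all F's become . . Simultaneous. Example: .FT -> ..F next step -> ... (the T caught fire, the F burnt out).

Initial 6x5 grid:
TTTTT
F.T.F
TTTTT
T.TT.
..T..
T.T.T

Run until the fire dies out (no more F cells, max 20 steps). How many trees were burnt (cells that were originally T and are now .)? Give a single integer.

Step 1: +4 fires, +2 burnt (F count now 4)
Step 2: +5 fires, +4 burnt (F count now 5)
Step 3: +3 fires, +5 burnt (F count now 3)
Step 4: +2 fires, +3 burnt (F count now 2)
Step 5: +1 fires, +2 burnt (F count now 1)
Step 6: +1 fires, +1 burnt (F count now 1)
Step 7: +0 fires, +1 burnt (F count now 0)
Fire out after step 7
Initially T: 18, now '.': 28
Total burnt (originally-T cells now '.'): 16

Answer: 16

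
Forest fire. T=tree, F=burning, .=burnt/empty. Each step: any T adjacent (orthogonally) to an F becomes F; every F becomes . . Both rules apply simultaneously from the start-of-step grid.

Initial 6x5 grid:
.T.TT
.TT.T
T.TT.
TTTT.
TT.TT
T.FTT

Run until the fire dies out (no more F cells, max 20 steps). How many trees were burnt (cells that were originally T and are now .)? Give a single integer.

Step 1: +1 fires, +1 burnt (F count now 1)
Step 2: +2 fires, +1 burnt (F count now 2)
Step 3: +2 fires, +2 burnt (F count now 2)
Step 4: +2 fires, +2 burnt (F count now 2)
Step 5: +2 fires, +2 burnt (F count now 2)
Step 6: +3 fires, +2 burnt (F count now 3)
Step 7: +3 fires, +3 burnt (F count now 3)
Step 8: +2 fires, +3 burnt (F count now 2)
Step 9: +0 fires, +2 burnt (F count now 0)
Fire out after step 9
Initially T: 20, now '.': 27
Total burnt (originally-T cells now '.'): 17

Answer: 17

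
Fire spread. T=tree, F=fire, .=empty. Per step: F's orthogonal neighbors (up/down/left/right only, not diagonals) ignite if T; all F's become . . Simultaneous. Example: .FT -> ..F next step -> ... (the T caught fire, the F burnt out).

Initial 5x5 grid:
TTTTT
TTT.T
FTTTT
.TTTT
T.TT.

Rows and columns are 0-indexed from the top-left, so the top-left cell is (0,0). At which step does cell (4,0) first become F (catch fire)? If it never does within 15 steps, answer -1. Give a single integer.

Step 1: cell (4,0)='T' (+2 fires, +1 burnt)
Step 2: cell (4,0)='T' (+4 fires, +2 burnt)
Step 3: cell (4,0)='T' (+4 fires, +4 burnt)
Step 4: cell (4,0)='T' (+4 fires, +4 burnt)
Step 5: cell (4,0)='T' (+4 fires, +4 burnt)
Step 6: cell (4,0)='T' (+1 fires, +4 burnt)
Step 7: cell (4,0)='T' (+0 fires, +1 burnt)
  fire out at step 7
Target never catches fire within 15 steps

-1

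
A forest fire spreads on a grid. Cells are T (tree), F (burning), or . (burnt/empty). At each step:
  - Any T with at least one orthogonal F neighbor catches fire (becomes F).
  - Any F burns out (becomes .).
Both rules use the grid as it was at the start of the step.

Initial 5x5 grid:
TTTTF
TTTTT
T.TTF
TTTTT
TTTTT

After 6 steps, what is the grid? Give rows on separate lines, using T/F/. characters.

Step 1: 4 trees catch fire, 2 burn out
  TTTF.
  TTTTF
  T.TF.
  TTTTF
  TTTTT
Step 2: 5 trees catch fire, 4 burn out
  TTF..
  TTTF.
  T.F..
  TTTF.
  TTTTF
Step 3: 4 trees catch fire, 5 burn out
  TF...
  TTF..
  T....
  TTF..
  TTTF.
Step 4: 4 trees catch fire, 4 burn out
  F....
  TF...
  T....
  TF...
  TTF..
Step 5: 3 trees catch fire, 4 burn out
  .....
  F....
  T....
  F....
  TF...
Step 6: 2 trees catch fire, 3 burn out
  .....
  .....
  F....
  .....
  F....

.....
.....
F....
.....
F....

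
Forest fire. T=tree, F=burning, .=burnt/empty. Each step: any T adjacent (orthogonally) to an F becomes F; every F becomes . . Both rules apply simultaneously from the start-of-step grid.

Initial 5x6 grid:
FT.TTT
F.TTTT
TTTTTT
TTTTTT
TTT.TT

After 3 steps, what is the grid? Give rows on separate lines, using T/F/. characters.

Step 1: 2 trees catch fire, 2 burn out
  .F.TTT
  ..TTTT
  FTTTTT
  TTTTTT
  TTT.TT
Step 2: 2 trees catch fire, 2 burn out
  ...TTT
  ..TTTT
  .FTTTT
  FTTTTT
  TTT.TT
Step 3: 3 trees catch fire, 2 burn out
  ...TTT
  ..TTTT
  ..FTTT
  .FTTTT
  FTT.TT

...TTT
..TTTT
..FTTT
.FTTTT
FTT.TT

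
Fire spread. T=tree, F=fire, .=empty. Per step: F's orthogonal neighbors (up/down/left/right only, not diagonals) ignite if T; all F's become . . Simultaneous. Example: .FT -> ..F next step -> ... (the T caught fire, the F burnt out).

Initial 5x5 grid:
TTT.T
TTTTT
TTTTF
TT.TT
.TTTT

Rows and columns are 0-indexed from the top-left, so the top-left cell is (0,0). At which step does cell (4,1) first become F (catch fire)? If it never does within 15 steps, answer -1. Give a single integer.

Step 1: cell (4,1)='T' (+3 fires, +1 burnt)
Step 2: cell (4,1)='T' (+5 fires, +3 burnt)
Step 3: cell (4,1)='T' (+3 fires, +5 burnt)
Step 4: cell (4,1)='T' (+5 fires, +3 burnt)
Step 5: cell (4,1)='F' (+4 fires, +5 burnt)
  -> target ignites at step 5
Step 6: cell (4,1)='.' (+1 fires, +4 burnt)
Step 7: cell (4,1)='.' (+0 fires, +1 burnt)
  fire out at step 7

5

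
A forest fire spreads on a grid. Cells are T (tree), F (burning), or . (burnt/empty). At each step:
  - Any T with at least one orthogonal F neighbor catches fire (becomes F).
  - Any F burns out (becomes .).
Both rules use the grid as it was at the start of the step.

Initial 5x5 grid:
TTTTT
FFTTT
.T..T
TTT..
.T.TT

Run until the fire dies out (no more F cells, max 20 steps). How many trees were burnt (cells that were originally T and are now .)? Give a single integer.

Answer: 14

Derivation:
Step 1: +4 fires, +2 burnt (F count now 4)
Step 2: +3 fires, +4 burnt (F count now 3)
Step 3: +5 fires, +3 burnt (F count now 5)
Step 4: +2 fires, +5 burnt (F count now 2)
Step 5: +0 fires, +2 burnt (F count now 0)
Fire out after step 5
Initially T: 16, now '.': 23
Total burnt (originally-T cells now '.'): 14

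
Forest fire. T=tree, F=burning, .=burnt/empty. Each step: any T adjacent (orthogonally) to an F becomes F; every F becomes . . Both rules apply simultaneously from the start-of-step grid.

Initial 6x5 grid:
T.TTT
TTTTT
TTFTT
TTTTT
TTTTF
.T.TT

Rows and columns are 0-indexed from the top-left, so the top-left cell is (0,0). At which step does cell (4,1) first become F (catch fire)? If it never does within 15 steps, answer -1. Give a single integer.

Step 1: cell (4,1)='T' (+7 fires, +2 burnt)
Step 2: cell (4,1)='T' (+9 fires, +7 burnt)
Step 3: cell (4,1)='F' (+5 fires, +9 burnt)
  -> target ignites at step 3
Step 4: cell (4,1)='.' (+4 fires, +5 burnt)
Step 5: cell (4,1)='.' (+0 fires, +4 burnt)
  fire out at step 5

3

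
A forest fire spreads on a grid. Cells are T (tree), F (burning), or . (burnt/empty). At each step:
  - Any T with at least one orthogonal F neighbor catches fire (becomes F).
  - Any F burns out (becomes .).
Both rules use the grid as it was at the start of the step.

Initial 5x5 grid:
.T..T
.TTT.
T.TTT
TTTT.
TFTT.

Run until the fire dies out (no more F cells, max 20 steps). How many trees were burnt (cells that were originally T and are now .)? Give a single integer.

Answer: 15

Derivation:
Step 1: +3 fires, +1 burnt (F count now 3)
Step 2: +3 fires, +3 burnt (F count now 3)
Step 3: +3 fires, +3 burnt (F count now 3)
Step 4: +2 fires, +3 burnt (F count now 2)
Step 5: +3 fires, +2 burnt (F count now 3)
Step 6: +1 fires, +3 burnt (F count now 1)
Step 7: +0 fires, +1 burnt (F count now 0)
Fire out after step 7
Initially T: 16, now '.': 24
Total burnt (originally-T cells now '.'): 15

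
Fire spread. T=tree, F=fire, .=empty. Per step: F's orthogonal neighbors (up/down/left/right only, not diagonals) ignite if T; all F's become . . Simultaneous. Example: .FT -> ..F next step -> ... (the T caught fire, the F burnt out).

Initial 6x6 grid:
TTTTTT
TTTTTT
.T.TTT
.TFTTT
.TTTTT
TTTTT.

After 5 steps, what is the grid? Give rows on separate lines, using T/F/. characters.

Step 1: 3 trees catch fire, 1 burn out
  TTTTTT
  TTTTTT
  .T.TTT
  .F.FTT
  .TFTTT
  TTTTT.
Step 2: 6 trees catch fire, 3 burn out
  TTTTTT
  TTTTTT
  .F.FTT
  ....FT
  .F.FTT
  TTFTT.
Step 3: 7 trees catch fire, 6 burn out
  TTTTTT
  TFTFTT
  ....FT
  .....F
  ....FT
  TF.FT.
Step 4: 9 trees catch fire, 7 burn out
  TFTFTT
  F.F.FT
  .....F
  ......
  .....F
  F...F.
Step 5: 4 trees catch fire, 9 burn out
  F.F.FT
  .....F
  ......
  ......
  ......
  ......

F.F.FT
.....F
......
......
......
......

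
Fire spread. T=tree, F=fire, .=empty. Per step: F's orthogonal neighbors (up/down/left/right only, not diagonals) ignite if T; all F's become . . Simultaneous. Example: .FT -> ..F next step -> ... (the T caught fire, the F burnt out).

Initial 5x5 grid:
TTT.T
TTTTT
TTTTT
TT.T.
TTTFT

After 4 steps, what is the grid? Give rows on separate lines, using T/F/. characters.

Step 1: 3 trees catch fire, 1 burn out
  TTT.T
  TTTTT
  TTTTT
  TT.F.
  TTF.F
Step 2: 2 trees catch fire, 3 burn out
  TTT.T
  TTTTT
  TTTFT
  TT...
  TF...
Step 3: 5 trees catch fire, 2 burn out
  TTT.T
  TTTFT
  TTF.F
  TF...
  F....
Step 4: 4 trees catch fire, 5 burn out
  TTT.T
  TTF.F
  TF...
  F....
  .....

TTT.T
TTF.F
TF...
F....
.....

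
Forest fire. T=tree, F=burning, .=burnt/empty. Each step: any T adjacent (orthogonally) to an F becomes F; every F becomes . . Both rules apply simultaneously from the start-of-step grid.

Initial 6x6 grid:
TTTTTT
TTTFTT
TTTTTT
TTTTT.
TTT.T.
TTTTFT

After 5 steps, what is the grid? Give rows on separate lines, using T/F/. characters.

Step 1: 7 trees catch fire, 2 burn out
  TTTFTT
  TTF.FT
  TTTFTT
  TTTTT.
  TTT.F.
  TTTF.F
Step 2: 9 trees catch fire, 7 burn out
  TTF.FT
  TF...F
  TTF.FT
  TTTFF.
  TTT...
  TTF...
Step 3: 8 trees catch fire, 9 burn out
  TF...F
  F.....
  TF...F
  TTF...
  TTF...
  TF....
Step 4: 5 trees catch fire, 8 burn out
  F.....
  ......
  F.....
  TF....
  TF....
  F.....
Step 5: 2 trees catch fire, 5 burn out
  ......
  ......
  ......
  F.....
  F.....
  ......

......
......
......
F.....
F.....
......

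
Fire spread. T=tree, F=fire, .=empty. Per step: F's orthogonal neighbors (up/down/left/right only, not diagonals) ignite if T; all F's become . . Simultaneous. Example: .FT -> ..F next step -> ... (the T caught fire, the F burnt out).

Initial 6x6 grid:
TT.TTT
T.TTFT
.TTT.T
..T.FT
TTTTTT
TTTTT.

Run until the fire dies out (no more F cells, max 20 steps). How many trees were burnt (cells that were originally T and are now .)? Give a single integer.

Answer: 23

Derivation:
Step 1: +5 fires, +2 burnt (F count now 5)
Step 2: +8 fires, +5 burnt (F count now 8)
Step 3: +3 fires, +8 burnt (F count now 3)
Step 4: +4 fires, +3 burnt (F count now 4)
Step 5: +2 fires, +4 burnt (F count now 2)
Step 6: +1 fires, +2 burnt (F count now 1)
Step 7: +0 fires, +1 burnt (F count now 0)
Fire out after step 7
Initially T: 26, now '.': 33
Total burnt (originally-T cells now '.'): 23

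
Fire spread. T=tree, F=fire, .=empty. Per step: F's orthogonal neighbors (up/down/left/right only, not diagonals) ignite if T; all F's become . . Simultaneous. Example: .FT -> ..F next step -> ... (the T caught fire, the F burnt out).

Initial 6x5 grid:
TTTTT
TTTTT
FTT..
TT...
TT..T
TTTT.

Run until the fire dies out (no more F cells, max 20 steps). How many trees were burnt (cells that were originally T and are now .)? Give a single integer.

Answer: 20

Derivation:
Step 1: +3 fires, +1 burnt (F count now 3)
Step 2: +5 fires, +3 burnt (F count now 5)
Step 3: +4 fires, +5 burnt (F count now 4)
Step 4: +3 fires, +4 burnt (F count now 3)
Step 5: +3 fires, +3 burnt (F count now 3)
Step 6: +2 fires, +3 burnt (F count now 2)
Step 7: +0 fires, +2 burnt (F count now 0)
Fire out after step 7
Initially T: 21, now '.': 29
Total burnt (originally-T cells now '.'): 20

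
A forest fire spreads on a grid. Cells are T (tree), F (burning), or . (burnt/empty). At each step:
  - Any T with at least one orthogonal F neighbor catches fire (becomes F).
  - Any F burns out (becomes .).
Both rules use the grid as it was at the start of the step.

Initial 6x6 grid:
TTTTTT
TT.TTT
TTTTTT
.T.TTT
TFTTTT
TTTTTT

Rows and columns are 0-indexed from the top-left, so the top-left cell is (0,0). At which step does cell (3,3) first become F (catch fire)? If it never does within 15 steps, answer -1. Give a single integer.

Step 1: cell (3,3)='T' (+4 fires, +1 burnt)
Step 2: cell (3,3)='T' (+4 fires, +4 burnt)
Step 3: cell (3,3)='F' (+6 fires, +4 burnt)
  -> target ignites at step 3
Step 4: cell (3,3)='.' (+6 fires, +6 burnt)
Step 5: cell (3,3)='.' (+6 fires, +6 burnt)
Step 6: cell (3,3)='.' (+3 fires, +6 burnt)
Step 7: cell (3,3)='.' (+2 fires, +3 burnt)
Step 8: cell (3,3)='.' (+1 fires, +2 burnt)
Step 9: cell (3,3)='.' (+0 fires, +1 burnt)
  fire out at step 9

3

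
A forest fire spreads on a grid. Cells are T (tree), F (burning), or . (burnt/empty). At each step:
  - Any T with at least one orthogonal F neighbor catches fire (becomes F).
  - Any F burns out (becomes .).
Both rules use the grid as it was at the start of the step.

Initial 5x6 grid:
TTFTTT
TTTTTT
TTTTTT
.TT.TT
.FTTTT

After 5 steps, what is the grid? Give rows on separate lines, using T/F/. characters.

Step 1: 5 trees catch fire, 2 burn out
  TF.FTT
  TTFTTT
  TTTTTT
  .FT.TT
  ..FTTT
Step 2: 8 trees catch fire, 5 burn out
  F...FT
  TF.FTT
  TFFTTT
  ..F.TT
  ...FTT
Step 3: 6 trees catch fire, 8 burn out
  .....F
  F...FT
  F..FTT
  ....TT
  ....FT
Step 4: 4 trees catch fire, 6 burn out
  ......
  .....F
  ....FT
  ....FT
  .....F
Step 5: 2 trees catch fire, 4 burn out
  ......
  ......
  .....F
  .....F
  ......

......
......
.....F
.....F
......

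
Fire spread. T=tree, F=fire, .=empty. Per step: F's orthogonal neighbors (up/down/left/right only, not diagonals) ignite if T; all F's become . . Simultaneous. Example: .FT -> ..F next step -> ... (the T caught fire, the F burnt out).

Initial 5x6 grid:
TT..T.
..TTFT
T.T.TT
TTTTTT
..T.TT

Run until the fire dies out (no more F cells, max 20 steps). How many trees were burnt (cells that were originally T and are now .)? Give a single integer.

Step 1: +4 fires, +1 burnt (F count now 4)
Step 2: +3 fires, +4 burnt (F count now 3)
Step 3: +4 fires, +3 burnt (F count now 4)
Step 4: +2 fires, +4 burnt (F count now 2)
Step 5: +2 fires, +2 burnt (F count now 2)
Step 6: +1 fires, +2 burnt (F count now 1)
Step 7: +1 fires, +1 burnt (F count now 1)
Step 8: +0 fires, +1 burnt (F count now 0)
Fire out after step 8
Initially T: 19, now '.': 28
Total burnt (originally-T cells now '.'): 17

Answer: 17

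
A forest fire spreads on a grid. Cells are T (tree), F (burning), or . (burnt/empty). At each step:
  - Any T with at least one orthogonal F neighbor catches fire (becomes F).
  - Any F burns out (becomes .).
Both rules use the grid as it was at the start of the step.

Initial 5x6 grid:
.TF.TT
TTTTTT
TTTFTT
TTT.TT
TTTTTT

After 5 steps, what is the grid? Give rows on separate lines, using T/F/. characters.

Step 1: 5 trees catch fire, 2 burn out
  .F..TT
  TTFFTT
  TTF.FT
  TTT.TT
  TTTTTT
Step 2: 6 trees catch fire, 5 burn out
  ....TT
  TF..FT
  TF...F
  TTF.FT
  TTTTTT
Step 3: 8 trees catch fire, 6 burn out
  ....FT
  F....F
  F.....
  TF...F
  TTFTFT
Step 4: 5 trees catch fire, 8 burn out
  .....F
  ......
  ......
  F.....
  TF.F.F
Step 5: 1 trees catch fire, 5 burn out
  ......
  ......
  ......
  ......
  F.....

......
......
......
......
F.....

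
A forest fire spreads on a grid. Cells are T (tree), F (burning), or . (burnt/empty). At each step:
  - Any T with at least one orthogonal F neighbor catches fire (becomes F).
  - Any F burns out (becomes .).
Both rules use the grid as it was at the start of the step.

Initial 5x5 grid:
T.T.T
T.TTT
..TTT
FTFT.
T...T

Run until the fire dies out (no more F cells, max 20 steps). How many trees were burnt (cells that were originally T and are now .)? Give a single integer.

Step 1: +4 fires, +2 burnt (F count now 4)
Step 2: +2 fires, +4 burnt (F count now 2)
Step 3: +3 fires, +2 burnt (F count now 3)
Step 4: +1 fires, +3 burnt (F count now 1)
Step 5: +1 fires, +1 burnt (F count now 1)
Step 6: +0 fires, +1 burnt (F count now 0)
Fire out after step 6
Initially T: 14, now '.': 22
Total burnt (originally-T cells now '.'): 11

Answer: 11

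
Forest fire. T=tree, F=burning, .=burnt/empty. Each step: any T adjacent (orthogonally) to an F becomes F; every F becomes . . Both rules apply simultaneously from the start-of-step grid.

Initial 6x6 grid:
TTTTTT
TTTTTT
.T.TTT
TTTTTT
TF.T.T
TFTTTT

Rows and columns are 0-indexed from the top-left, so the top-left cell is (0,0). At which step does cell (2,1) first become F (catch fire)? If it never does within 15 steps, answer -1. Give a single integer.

Step 1: cell (2,1)='T' (+4 fires, +2 burnt)
Step 2: cell (2,1)='F' (+4 fires, +4 burnt)
  -> target ignites at step 2
Step 3: cell (2,1)='.' (+4 fires, +4 burnt)
Step 4: cell (2,1)='.' (+6 fires, +4 burnt)
Step 5: cell (2,1)='.' (+6 fires, +6 burnt)
Step 6: cell (2,1)='.' (+3 fires, +6 burnt)
Step 7: cell (2,1)='.' (+2 fires, +3 burnt)
Step 8: cell (2,1)='.' (+1 fires, +2 burnt)
Step 9: cell (2,1)='.' (+0 fires, +1 burnt)
  fire out at step 9

2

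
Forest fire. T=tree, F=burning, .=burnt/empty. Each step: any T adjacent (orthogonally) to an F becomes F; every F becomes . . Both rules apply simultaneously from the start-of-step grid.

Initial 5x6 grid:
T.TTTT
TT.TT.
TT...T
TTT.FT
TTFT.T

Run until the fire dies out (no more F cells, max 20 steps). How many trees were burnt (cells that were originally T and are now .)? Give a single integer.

Answer: 14

Derivation:
Step 1: +4 fires, +2 burnt (F count now 4)
Step 2: +4 fires, +4 burnt (F count now 4)
Step 3: +2 fires, +4 burnt (F count now 2)
Step 4: +2 fires, +2 burnt (F count now 2)
Step 5: +1 fires, +2 burnt (F count now 1)
Step 6: +1 fires, +1 burnt (F count now 1)
Step 7: +0 fires, +1 burnt (F count now 0)
Fire out after step 7
Initially T: 20, now '.': 24
Total burnt (originally-T cells now '.'): 14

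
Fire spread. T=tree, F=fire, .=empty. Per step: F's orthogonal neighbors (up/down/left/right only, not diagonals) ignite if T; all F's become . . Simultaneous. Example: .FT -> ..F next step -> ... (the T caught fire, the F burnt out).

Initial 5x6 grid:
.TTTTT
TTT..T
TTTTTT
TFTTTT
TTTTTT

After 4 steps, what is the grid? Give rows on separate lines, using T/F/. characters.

Step 1: 4 trees catch fire, 1 burn out
  .TTTTT
  TTT..T
  TFTTTT
  F.FTTT
  TFTTTT
Step 2: 6 trees catch fire, 4 burn out
  .TTTTT
  TFT..T
  F.FTTT
  ...FTT
  F.FTTT
Step 3: 6 trees catch fire, 6 burn out
  .FTTTT
  F.F..T
  ...FTT
  ....FT
  ...FTT
Step 4: 4 trees catch fire, 6 burn out
  ..FTTT
  .....T
  ....FT
  .....F
  ....FT

..FTTT
.....T
....FT
.....F
....FT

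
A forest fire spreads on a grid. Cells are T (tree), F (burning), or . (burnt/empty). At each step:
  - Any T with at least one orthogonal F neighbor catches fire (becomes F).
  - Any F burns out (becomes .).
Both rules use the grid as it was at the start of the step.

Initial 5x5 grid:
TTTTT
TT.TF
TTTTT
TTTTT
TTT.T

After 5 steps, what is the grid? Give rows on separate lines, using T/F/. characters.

Step 1: 3 trees catch fire, 1 burn out
  TTTTF
  TT.F.
  TTTTF
  TTTTT
  TTT.T
Step 2: 3 trees catch fire, 3 burn out
  TTTF.
  TT...
  TTTF.
  TTTTF
  TTT.T
Step 3: 4 trees catch fire, 3 burn out
  TTF..
  TT...
  TTF..
  TTTF.
  TTT.F
Step 4: 3 trees catch fire, 4 burn out
  TF...
  TT...
  TF...
  TTF..
  TTT..
Step 5: 5 trees catch fire, 3 burn out
  F....
  TF...
  F....
  TF...
  TTF..

F....
TF...
F....
TF...
TTF..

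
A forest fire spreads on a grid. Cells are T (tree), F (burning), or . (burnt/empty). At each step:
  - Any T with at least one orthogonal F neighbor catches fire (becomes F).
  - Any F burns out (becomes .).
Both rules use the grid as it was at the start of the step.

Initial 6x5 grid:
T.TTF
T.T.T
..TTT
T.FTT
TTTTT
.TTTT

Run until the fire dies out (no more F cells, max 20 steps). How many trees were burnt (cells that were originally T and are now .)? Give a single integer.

Step 1: +5 fires, +2 burnt (F count now 5)
Step 2: +8 fires, +5 burnt (F count now 8)
Step 3: +4 fires, +8 burnt (F count now 4)
Step 4: +2 fires, +4 burnt (F count now 2)
Step 5: +0 fires, +2 burnt (F count now 0)
Fire out after step 5
Initially T: 21, now '.': 28
Total burnt (originally-T cells now '.'): 19

Answer: 19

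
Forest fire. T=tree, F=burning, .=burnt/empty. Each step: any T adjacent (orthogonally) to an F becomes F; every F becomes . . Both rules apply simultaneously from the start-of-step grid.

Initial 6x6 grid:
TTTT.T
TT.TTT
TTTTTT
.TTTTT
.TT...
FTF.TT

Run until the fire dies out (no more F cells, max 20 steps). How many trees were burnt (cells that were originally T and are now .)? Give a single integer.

Step 1: +2 fires, +2 burnt (F count now 2)
Step 2: +2 fires, +2 burnt (F count now 2)
Step 3: +3 fires, +2 burnt (F count now 3)
Step 4: +3 fires, +3 burnt (F count now 3)
Step 5: +5 fires, +3 burnt (F count now 5)
Step 6: +5 fires, +5 burnt (F count now 5)
Step 7: +3 fires, +5 burnt (F count now 3)
Step 8: +1 fires, +3 burnt (F count now 1)
Step 9: +0 fires, +1 burnt (F count now 0)
Fire out after step 9
Initially T: 26, now '.': 34
Total burnt (originally-T cells now '.'): 24

Answer: 24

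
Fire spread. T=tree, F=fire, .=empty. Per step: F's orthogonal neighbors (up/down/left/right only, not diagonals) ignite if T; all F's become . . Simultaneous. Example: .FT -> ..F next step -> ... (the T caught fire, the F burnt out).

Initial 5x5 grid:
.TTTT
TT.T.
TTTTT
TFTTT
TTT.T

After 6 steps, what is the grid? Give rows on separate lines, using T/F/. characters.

Step 1: 4 trees catch fire, 1 burn out
  .TTTT
  TT.T.
  TFTTT
  F.FTT
  TFT.T
Step 2: 6 trees catch fire, 4 burn out
  .TTTT
  TF.T.
  F.FTT
  ...FT
  F.F.T
Step 3: 4 trees catch fire, 6 burn out
  .FTTT
  F..T.
  ...FT
  ....F
  ....T
Step 4: 4 trees catch fire, 4 burn out
  ..FTT
  ...F.
  ....F
  .....
  ....F
Step 5: 1 trees catch fire, 4 burn out
  ...FT
  .....
  .....
  .....
  .....
Step 6: 1 trees catch fire, 1 burn out
  ....F
  .....
  .....
  .....
  .....

....F
.....
.....
.....
.....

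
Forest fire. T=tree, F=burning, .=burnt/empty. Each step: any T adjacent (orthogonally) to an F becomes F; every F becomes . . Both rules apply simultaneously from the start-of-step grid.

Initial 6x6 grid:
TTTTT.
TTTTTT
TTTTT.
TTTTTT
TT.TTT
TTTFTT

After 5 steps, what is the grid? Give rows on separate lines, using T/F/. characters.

Step 1: 3 trees catch fire, 1 burn out
  TTTTT.
  TTTTTT
  TTTTT.
  TTTTTT
  TT.FTT
  TTF.FT
Step 2: 4 trees catch fire, 3 burn out
  TTTTT.
  TTTTTT
  TTTTT.
  TTTFTT
  TT..FT
  TF...F
Step 3: 6 trees catch fire, 4 burn out
  TTTTT.
  TTTTTT
  TTTFT.
  TTF.FT
  TF...F
  F.....
Step 4: 6 trees catch fire, 6 burn out
  TTTTT.
  TTTFTT
  TTF.F.
  TF...F
  F.....
  ......
Step 5: 5 trees catch fire, 6 burn out
  TTTFT.
  TTF.FT
  TF....
  F.....
  ......
  ......

TTTFT.
TTF.FT
TF....
F.....
......
......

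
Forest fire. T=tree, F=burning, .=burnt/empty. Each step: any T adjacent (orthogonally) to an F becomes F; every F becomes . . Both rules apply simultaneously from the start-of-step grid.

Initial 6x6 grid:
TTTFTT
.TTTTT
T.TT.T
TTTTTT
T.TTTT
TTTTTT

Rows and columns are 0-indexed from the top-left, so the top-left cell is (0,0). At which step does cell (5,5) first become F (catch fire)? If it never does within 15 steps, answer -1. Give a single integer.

Step 1: cell (5,5)='T' (+3 fires, +1 burnt)
Step 2: cell (5,5)='T' (+5 fires, +3 burnt)
Step 3: cell (5,5)='T' (+5 fires, +5 burnt)
Step 4: cell (5,5)='T' (+4 fires, +5 burnt)
Step 5: cell (5,5)='T' (+5 fires, +4 burnt)
Step 6: cell (5,5)='T' (+4 fires, +5 burnt)
Step 7: cell (5,5)='F' (+4 fires, +4 burnt)
  -> target ignites at step 7
Step 8: cell (5,5)='.' (+1 fires, +4 burnt)
Step 9: cell (5,5)='.' (+0 fires, +1 burnt)
  fire out at step 9

7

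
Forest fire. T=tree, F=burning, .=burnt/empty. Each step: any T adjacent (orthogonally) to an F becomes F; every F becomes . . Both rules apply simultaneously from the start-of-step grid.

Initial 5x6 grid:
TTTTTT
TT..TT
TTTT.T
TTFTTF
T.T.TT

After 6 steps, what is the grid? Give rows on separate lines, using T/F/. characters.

Step 1: 7 trees catch fire, 2 burn out
  TTTTTT
  TT..TT
  TTFT.F
  TF.FF.
  T.F.TF
Step 2: 5 trees catch fire, 7 burn out
  TTTTTT
  TT..TF
  TF.F..
  F.....
  T...F.
Step 3: 5 trees catch fire, 5 burn out
  TTTTTF
  TF..F.
  F.....
  ......
  F.....
Step 4: 3 trees catch fire, 5 burn out
  TFTTF.
  F.....
  ......
  ......
  ......
Step 5: 3 trees catch fire, 3 burn out
  F.FF..
  ......
  ......
  ......
  ......
Step 6: 0 trees catch fire, 3 burn out
  ......
  ......
  ......
  ......
  ......

......
......
......
......
......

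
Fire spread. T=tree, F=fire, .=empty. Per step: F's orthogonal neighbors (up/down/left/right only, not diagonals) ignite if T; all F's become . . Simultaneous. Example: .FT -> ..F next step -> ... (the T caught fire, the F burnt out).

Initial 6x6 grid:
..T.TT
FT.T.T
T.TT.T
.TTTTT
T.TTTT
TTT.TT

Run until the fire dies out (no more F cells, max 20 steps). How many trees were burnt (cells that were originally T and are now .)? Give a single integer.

Step 1: +2 fires, +1 burnt (F count now 2)
Step 2: +0 fires, +2 burnt (F count now 0)
Fire out after step 2
Initially T: 25, now '.': 13
Total burnt (originally-T cells now '.'): 2

Answer: 2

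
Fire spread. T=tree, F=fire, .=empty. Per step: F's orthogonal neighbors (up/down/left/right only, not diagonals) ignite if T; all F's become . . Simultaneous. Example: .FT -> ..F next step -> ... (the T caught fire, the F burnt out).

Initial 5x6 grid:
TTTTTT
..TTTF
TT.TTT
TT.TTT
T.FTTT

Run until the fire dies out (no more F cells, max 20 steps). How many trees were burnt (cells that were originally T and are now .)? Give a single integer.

Step 1: +4 fires, +2 burnt (F count now 4)
Step 2: +6 fires, +4 burnt (F count now 6)
Step 3: +5 fires, +6 burnt (F count now 5)
Step 4: +1 fires, +5 burnt (F count now 1)
Step 5: +1 fires, +1 burnt (F count now 1)
Step 6: +1 fires, +1 burnt (F count now 1)
Step 7: +0 fires, +1 burnt (F count now 0)
Fire out after step 7
Initially T: 23, now '.': 25
Total burnt (originally-T cells now '.'): 18

Answer: 18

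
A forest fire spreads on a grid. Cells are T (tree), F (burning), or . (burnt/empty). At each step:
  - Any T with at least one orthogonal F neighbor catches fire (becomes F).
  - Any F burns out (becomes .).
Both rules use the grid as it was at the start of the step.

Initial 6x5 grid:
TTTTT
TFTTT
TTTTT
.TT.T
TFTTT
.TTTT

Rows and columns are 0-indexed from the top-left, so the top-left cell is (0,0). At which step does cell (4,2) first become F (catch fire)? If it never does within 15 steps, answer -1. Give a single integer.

Step 1: cell (4,2)='F' (+8 fires, +2 burnt)
  -> target ignites at step 1
Step 2: cell (4,2)='.' (+8 fires, +8 burnt)
Step 3: cell (4,2)='.' (+5 fires, +8 burnt)
Step 4: cell (4,2)='.' (+4 fires, +5 burnt)
Step 5: cell (4,2)='.' (+0 fires, +4 burnt)
  fire out at step 5

1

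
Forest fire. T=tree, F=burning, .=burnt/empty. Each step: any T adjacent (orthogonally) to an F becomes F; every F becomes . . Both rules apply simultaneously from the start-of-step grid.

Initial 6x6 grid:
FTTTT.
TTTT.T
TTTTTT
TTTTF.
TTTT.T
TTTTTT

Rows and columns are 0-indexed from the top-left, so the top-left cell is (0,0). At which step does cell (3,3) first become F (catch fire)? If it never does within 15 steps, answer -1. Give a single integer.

Step 1: cell (3,3)='F' (+4 fires, +2 burnt)
  -> target ignites at step 1
Step 2: cell (3,3)='.' (+7 fires, +4 burnt)
Step 3: cell (3,3)='.' (+10 fires, +7 burnt)
Step 4: cell (3,3)='.' (+5 fires, +10 burnt)
Step 5: cell (3,3)='.' (+3 fires, +5 burnt)
Step 6: cell (3,3)='.' (+1 fires, +3 burnt)
Step 7: cell (3,3)='.' (+0 fires, +1 burnt)
  fire out at step 7

1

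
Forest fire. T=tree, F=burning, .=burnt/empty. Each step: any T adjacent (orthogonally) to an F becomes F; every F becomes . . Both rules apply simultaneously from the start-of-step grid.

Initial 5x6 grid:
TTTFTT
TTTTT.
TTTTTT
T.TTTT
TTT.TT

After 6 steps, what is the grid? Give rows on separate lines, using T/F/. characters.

Step 1: 3 trees catch fire, 1 burn out
  TTF.FT
  TTTFT.
  TTTTTT
  T.TTTT
  TTT.TT
Step 2: 5 trees catch fire, 3 burn out
  TF...F
  TTF.F.
  TTTFTT
  T.TTTT
  TTT.TT
Step 3: 5 trees catch fire, 5 burn out
  F.....
  TF....
  TTF.FT
  T.TFTT
  TTT.TT
Step 4: 5 trees catch fire, 5 burn out
  ......
  F.....
  TF...F
  T.F.FT
  TTT.TT
Step 5: 4 trees catch fire, 5 burn out
  ......
  ......
  F.....
  T....F
  TTF.FT
Step 6: 3 trees catch fire, 4 burn out
  ......
  ......
  ......
  F.....
  TF...F

......
......
......
F.....
TF...F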